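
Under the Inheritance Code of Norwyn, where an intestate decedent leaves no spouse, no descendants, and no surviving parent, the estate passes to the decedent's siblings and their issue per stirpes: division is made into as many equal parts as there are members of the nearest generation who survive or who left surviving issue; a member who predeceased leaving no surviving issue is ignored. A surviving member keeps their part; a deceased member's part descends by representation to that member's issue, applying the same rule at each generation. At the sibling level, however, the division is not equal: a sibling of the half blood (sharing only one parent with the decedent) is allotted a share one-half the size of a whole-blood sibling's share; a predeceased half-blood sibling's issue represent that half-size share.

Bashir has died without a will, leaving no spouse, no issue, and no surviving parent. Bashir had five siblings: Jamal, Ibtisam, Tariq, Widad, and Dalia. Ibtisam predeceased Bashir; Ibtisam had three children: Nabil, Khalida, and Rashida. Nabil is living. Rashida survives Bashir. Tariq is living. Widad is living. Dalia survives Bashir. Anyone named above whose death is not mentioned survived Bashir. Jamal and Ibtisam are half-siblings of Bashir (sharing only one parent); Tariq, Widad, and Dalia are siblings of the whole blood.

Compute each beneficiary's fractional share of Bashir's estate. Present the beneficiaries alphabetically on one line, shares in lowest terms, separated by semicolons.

Dalia 1/4; Jamal 1/8; Khalida 1/24; Nabil 1/24; Rashida 1/24; Tariq 1/4; Widad 1/4

No spouse, descendants, or parent survives, so the estate passes to Bashir's siblings per stirpes.
Half-blood siblings count for one-half the weight of whole-blood siblings at the initial division.
Dividing 1 in proportion to weights (total weight 4): Jamal (weight 1/2) → 1/8; Ibtisam (weight 1/2) → 1/8; Tariq (weight 1) → 1/4; Widad (weight 1) → 1/4; Dalia (weight 1) → 1/4.
Jamal is living and takes 1/8.
Ibtisam predeceased; the 1/8 allotted to Ibtisam's branch passes to Ibtisam's issue by representation.
The 1/8 is divided into 3 equal shares of 1/24 among Nabil, Khalida, Rashida.
Nabil is living and takes 1/24.
Khalida is living and takes 1/24.
Rashida is living and takes 1/24.
Tariq is living and takes 1/4.
Widad is living and takes 1/4.
Dalia is living and takes 1/4.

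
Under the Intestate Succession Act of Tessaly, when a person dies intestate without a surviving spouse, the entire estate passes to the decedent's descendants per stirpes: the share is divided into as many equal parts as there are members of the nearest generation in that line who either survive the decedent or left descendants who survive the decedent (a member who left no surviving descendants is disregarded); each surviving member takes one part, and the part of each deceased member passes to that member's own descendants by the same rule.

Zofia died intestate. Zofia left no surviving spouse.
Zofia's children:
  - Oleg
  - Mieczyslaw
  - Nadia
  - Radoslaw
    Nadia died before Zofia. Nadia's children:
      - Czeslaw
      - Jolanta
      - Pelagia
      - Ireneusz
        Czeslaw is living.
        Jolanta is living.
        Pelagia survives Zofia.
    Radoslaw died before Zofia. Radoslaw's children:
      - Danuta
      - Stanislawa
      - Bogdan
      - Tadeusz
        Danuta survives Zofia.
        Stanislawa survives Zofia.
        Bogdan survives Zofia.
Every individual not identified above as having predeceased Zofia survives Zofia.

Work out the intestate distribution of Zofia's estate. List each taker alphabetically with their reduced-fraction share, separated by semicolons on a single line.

There is no surviving spouse, so the entire estate passes to Zofia's descendants per stirpes.
The estate is divided into 4 equal shares of 1/4 among Oleg, Mieczyslaw, Nadia, Radoslaw.
Oleg is living and takes 1/4.
Mieczyslaw is living and takes 1/4.
Nadia predeceased; the 1/4 allotted to Nadia's branch passes to Nadia's issue by representation.
The 1/4 is divided into 4 equal shares of 1/16 among Czeslaw, Jolanta, Pelagia, Ireneusz.
Czeslaw is living and takes 1/16.
Jolanta is living and takes 1/16.
Pelagia is living and takes 1/16.
Ireneusz is living and takes 1/16.
Radoslaw predeceased; the 1/4 allotted to Radoslaw's branch passes to Radoslaw's issue by representation.
The 1/4 is divided into 4 equal shares of 1/16 among Danuta, Stanislawa, Bogdan, Tadeusz.
Danuta is living and takes 1/16.
Stanislawa is living and takes 1/16.
Bogdan is living and takes 1/16.
Tadeusz is living and takes 1/16.

Bogdan 1/16; Czeslaw 1/16; Danuta 1/16; Ireneusz 1/16; Jolanta 1/16; Mieczyslaw 1/4; Oleg 1/4; Pelagia 1/16; Stanislawa 1/16; Tadeusz 1/16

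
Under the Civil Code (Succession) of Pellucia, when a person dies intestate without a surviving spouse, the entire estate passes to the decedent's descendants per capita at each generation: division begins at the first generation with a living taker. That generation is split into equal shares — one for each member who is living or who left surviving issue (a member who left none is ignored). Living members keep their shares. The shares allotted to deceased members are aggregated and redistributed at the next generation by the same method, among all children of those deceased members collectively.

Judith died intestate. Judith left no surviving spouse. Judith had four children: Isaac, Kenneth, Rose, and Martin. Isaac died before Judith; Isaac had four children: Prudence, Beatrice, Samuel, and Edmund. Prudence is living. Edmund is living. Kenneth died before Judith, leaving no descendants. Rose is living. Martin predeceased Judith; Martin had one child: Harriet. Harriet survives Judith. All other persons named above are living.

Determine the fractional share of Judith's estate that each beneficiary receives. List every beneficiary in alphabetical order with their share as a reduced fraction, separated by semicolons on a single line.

There is no surviving spouse, so the entire estate passes to Judith's descendants per capita at each generation.
At generation 1 (Isaac, Rose, Martin) there are 3 shares of (1)/3 = 1/3 each.
Living: Rose — each takes 1/3.
Deceased: Isaac and Martin. Their combined 2/3 is pooled and carried to generation 2.
At generation 2 (Prudence, Beatrice, Samuel, Edmund, Harriet) there are 5 shares of (2/3)/5 = 2/15 each.
Living: Prudence, Beatrice, Samuel, Edmund, and Harriet — each takes 2/15.

Beatrice 2/15; Edmund 2/15; Harriet 2/15; Prudence 2/15; Rose 1/3; Samuel 2/15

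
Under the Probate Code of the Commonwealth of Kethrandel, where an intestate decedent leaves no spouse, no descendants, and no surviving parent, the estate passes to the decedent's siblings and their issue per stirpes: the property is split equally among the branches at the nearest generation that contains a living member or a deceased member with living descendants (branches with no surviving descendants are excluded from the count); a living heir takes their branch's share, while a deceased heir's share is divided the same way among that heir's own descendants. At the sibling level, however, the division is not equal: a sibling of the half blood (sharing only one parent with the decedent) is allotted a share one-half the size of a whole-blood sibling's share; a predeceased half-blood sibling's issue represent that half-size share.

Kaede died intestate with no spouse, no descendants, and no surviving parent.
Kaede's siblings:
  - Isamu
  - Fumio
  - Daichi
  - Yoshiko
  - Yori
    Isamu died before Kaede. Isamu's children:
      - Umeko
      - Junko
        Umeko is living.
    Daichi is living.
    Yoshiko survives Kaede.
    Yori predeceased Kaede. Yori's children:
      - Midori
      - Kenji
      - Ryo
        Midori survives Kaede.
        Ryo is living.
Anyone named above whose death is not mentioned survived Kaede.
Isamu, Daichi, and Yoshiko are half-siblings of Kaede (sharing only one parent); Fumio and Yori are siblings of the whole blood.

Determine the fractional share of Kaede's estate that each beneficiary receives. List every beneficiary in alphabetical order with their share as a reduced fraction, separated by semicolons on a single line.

Daichi 1/7; Fumio 2/7; Junko 1/14; Kenji 2/21; Midori 2/21; Ryo 2/21; Umeko 1/14; Yoshiko 1/7

No spouse, descendants, or parent survives, so the estate passes to Kaede's siblings per stirpes.
Half-blood siblings count for one-half the weight of whole-blood siblings at the initial division.
Dividing 1 in proportion to weights (total weight 7/2): Isamu (weight 1/2) → 1/7; Fumio (weight 1) → 2/7; Daichi (weight 1/2) → 1/7; Yoshiko (weight 1/2) → 1/7; Yori (weight 1) → 2/7.
Isamu predeceased; the 1/7 allotted to Isamu's branch passes to Isamu's issue by representation.
The 1/7 is divided into 2 equal shares of 1/14 among Umeko, Junko.
Umeko is living and takes 1/14.
Junko is living and takes 1/14.
Fumio is living and takes 2/7.
Daichi is living and takes 1/7.
Yoshiko is living and takes 1/7.
Yori predeceased; the 2/7 allotted to Yori's branch passes to Yori's issue by representation.
The 2/7 is divided into 3 equal shares of 2/21 among Midori, Kenji, Ryo.
Midori is living and takes 2/21.
Kenji is living and takes 2/21.
Ryo is living and takes 2/21.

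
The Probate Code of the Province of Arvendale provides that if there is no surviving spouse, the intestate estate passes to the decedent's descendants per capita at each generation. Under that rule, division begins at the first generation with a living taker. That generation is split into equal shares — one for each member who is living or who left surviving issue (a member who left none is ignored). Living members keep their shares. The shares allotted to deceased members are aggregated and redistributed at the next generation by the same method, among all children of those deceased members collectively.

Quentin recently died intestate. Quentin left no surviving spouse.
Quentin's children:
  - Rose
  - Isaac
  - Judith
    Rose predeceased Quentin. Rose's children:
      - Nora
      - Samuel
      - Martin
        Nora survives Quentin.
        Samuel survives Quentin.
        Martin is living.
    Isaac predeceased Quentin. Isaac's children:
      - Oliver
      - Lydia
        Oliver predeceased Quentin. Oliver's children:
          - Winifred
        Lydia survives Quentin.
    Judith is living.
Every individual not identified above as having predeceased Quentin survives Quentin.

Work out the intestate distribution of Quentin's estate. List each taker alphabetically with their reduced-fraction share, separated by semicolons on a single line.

Judith 1/3; Lydia 2/15; Martin 2/15; Nora 2/15; Samuel 2/15; Winifred 2/15

There is no surviving spouse, so the entire estate passes to Quentin's descendants per capita at each generation.
At generation 1 (Rose, Isaac, Judith) there are 3 shares of (1)/3 = 1/3 each.
Living: Judith — each takes 1/3.
Deceased: Rose and Isaac. Their combined 2/3 is pooled and carried to generation 2.
At generation 2 (Nora, Samuel, Martin, Oliver, Lydia) there are 5 shares of (2/3)/5 = 2/15 each.
Living: Nora, Samuel, Martin, and Lydia — each takes 2/15.
Deceased: Oliver. That 2/15 share is carried to generation 3.
At generation 3 (Winifred) there are 1 shares of (2/15)/1 = 2/15 each.
Living: Winifred — each takes 2/15.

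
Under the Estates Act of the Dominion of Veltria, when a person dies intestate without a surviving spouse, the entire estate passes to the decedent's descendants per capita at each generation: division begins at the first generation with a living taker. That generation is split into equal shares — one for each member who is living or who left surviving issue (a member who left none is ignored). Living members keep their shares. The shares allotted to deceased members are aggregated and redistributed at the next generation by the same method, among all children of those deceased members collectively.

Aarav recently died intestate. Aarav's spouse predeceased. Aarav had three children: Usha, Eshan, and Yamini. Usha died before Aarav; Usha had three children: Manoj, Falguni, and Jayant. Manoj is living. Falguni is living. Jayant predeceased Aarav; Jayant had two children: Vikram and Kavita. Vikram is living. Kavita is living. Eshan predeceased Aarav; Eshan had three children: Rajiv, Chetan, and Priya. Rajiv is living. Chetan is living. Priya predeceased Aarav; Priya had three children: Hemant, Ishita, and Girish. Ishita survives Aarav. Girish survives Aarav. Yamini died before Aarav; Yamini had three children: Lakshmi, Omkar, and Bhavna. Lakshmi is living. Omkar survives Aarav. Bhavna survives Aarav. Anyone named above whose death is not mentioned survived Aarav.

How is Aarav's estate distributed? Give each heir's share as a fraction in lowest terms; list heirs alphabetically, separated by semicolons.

Bhavna 1/9; Chetan 1/9; Falguni 1/9; Girish 2/45; Hemant 2/45; Ishita 2/45; Kavita 2/45; Lakshmi 1/9; Manoj 1/9; Omkar 1/9; Rajiv 1/9; Vikram 2/45

There is no surviving spouse, so the entire estate passes to Aarav's descendants per capita at each generation.
No one at generation 1 (Usha, Eshan, Yamini) is living; moving to the next generation.
At generation 2 (Manoj, Falguni, Jayant, Rajiv, Chetan, Priya, Lakshmi, Omkar, Bhavna) there are 9 shares of (1)/9 = 1/9 each.
Living: Manoj, Falguni, Rajiv, Chetan, Lakshmi, Omkar, and Bhavna — each takes 1/9.
Deceased: Jayant and Priya. Their combined 2/9 is pooled and carried to generation 3.
At generation 3 (Vikram, Kavita, Hemant, Ishita, Girish) there are 5 shares of (2/9)/5 = 2/45 each.
Living: Vikram, Kavita, Hemant, Ishita, and Girish — each takes 2/45.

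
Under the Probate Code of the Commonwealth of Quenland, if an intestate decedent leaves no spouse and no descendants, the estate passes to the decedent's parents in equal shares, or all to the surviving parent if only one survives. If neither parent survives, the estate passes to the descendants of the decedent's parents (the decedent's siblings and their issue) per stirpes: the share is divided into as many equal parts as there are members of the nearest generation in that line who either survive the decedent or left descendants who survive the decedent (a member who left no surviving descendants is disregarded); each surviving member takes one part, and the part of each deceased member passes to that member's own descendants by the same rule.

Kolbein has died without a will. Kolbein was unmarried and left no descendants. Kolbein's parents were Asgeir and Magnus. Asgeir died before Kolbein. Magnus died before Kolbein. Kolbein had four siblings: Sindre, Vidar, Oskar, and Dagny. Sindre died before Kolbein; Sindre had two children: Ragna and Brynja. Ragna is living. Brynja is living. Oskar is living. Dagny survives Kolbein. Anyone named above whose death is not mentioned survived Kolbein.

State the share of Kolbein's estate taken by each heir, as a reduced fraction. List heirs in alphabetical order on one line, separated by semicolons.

Neither parent survives and there are no descendants, so the estate passes to Kolbein's siblings and their issue per stirpes.
The estate is divided into 4 equal shares of 1/4 among Sindre, Vidar, Oskar, Dagny.
Sindre predeceased; the 1/4 allotted to Sindre's branch passes to Sindre's issue by representation.
The 1/4 is divided into 2 equal shares of 1/8 among Ragna, Brynja.
Ragna is living and takes 1/8.
Brynja is living and takes 1/8.
Vidar is living and takes 1/4.
Oskar is living and takes 1/4.
Dagny is living and takes 1/4.

Brynja 1/8; Dagny 1/4; Oskar 1/4; Ragna 1/8; Vidar 1/4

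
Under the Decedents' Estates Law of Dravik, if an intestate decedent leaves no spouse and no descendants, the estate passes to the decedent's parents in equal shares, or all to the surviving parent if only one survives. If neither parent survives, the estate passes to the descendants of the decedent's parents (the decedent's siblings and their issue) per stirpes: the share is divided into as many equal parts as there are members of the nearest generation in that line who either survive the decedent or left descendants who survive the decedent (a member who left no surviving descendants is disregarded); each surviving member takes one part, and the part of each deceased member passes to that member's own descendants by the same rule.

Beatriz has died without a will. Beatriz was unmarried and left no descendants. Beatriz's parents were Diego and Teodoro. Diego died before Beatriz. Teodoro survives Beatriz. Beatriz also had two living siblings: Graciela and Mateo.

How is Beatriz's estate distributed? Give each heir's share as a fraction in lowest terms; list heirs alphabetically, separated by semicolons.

Teodoro 1

Only one parent, Teodoro, survives, so Teodoro takes the entire estate. The siblings take nothing because a surviving parent has priority.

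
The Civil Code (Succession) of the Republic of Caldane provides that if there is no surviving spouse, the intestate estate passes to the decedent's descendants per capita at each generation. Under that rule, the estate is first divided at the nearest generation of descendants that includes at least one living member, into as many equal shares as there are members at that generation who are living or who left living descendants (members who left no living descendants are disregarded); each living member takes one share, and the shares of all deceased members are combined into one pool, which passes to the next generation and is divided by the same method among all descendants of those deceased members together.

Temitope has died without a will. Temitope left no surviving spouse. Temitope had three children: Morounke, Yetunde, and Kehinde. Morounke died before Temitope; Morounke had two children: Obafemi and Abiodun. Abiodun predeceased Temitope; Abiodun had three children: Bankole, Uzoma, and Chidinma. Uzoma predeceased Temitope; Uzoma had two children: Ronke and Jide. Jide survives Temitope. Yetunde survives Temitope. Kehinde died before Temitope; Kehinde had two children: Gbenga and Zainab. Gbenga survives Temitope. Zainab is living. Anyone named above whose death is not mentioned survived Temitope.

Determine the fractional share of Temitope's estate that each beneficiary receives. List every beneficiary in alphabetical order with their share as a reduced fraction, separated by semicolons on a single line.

Bankole 1/18; Chidinma 1/18; Gbenga 1/6; Jide 1/36; Obafemi 1/6; Ronke 1/36; Yetunde 1/3; Zainab 1/6

There is no surviving spouse, so the entire estate passes to Temitope's descendants per capita at each generation.
At generation 1 (Morounke, Yetunde, Kehinde) there are 3 shares of (1)/3 = 1/3 each.
Living: Yetunde — each takes 1/3.
Deceased: Morounke and Kehinde. Their combined 2/3 is pooled and carried to generation 2.
At generation 2 (Obafemi, Abiodun, Gbenga, Zainab) there are 4 shares of (2/3)/4 = 1/6 each.
Living: Obafemi, Gbenga, and Zainab — each takes 1/6.
Deceased: Abiodun. That 1/6 share is carried to generation 3.
At generation 3 (Bankole, Uzoma, Chidinma) there are 3 shares of (1/6)/3 = 1/18 each.
Living: Bankole and Chidinma — each takes 1/18.
Deceased: Uzoma. That 1/18 share is carried to generation 4.
At generation 4 (Ronke, Jide) there are 2 shares of (1/18)/2 = 1/36 each.
Living: Ronke and Jide — each takes 1/36.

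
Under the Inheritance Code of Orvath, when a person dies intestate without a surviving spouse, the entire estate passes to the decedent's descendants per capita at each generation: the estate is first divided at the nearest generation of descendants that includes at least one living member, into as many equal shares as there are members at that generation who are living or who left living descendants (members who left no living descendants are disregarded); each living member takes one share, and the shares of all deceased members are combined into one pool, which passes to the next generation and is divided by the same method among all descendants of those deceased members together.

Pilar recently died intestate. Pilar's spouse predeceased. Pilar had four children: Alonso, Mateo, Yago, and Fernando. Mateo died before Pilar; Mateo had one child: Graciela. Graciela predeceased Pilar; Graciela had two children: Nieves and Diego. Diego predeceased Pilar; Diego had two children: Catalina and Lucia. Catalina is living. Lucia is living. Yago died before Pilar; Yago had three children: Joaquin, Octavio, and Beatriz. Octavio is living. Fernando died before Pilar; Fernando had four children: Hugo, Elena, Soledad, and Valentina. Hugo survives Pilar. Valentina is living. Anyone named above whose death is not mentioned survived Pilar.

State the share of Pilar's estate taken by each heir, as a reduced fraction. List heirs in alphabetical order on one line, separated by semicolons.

Alonso 1/4; Beatriz 3/32; Catalina 3/128; Elena 3/32; Hugo 3/32; Joaquin 3/32; Lucia 3/128; Nieves 3/64; Octavio 3/32; Soledad 3/32; Valentina 3/32

There is no surviving spouse, so the entire estate passes to Pilar's descendants per capita at each generation.
At generation 1 (Alonso, Mateo, Yago, Fernando) there are 4 shares of (1)/4 = 1/4 each.
Living: Alonso — each takes 1/4.
Deceased: Mateo, Yago, and Fernando. Their combined 3/4 is pooled and carried to generation 2.
At generation 2 (Graciela, Joaquin, Octavio, Beatriz, Hugo, Elena, Soledad, Valentina) there are 8 shares of (3/4)/8 = 3/32 each.
Living: Joaquin, Octavio, Beatriz, Hugo, Elena, Soledad, and Valentina — each takes 3/32.
Deceased: Graciela. That 3/32 share is carried to generation 3.
At generation 3 (Nieves, Diego) there are 2 shares of (3/32)/2 = 3/64 each.
Living: Nieves — each takes 3/64.
Deceased: Diego. That 3/64 share is carried to generation 4.
At generation 4 (Catalina, Lucia) there are 2 shares of (3/64)/2 = 3/128 each.
Living: Catalina and Lucia — each takes 3/128.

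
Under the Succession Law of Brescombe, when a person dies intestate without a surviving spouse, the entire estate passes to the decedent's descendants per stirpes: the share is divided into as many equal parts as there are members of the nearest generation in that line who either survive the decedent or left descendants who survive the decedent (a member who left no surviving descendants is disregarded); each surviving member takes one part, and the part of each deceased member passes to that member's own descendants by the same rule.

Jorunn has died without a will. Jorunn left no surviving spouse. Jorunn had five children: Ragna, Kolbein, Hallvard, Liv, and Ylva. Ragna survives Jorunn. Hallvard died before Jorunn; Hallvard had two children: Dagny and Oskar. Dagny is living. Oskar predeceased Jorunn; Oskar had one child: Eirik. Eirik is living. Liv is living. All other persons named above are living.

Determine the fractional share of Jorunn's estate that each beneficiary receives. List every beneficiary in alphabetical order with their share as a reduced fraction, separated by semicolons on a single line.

There is no surviving spouse, so the entire estate passes to Jorunn's descendants per stirpes.
The estate is divided into 5 equal shares of 1/5 among Ragna, Kolbein, Hallvard, Liv, Ylva.
Ragna is living and takes 1/5.
Kolbein is living and takes 1/5.
Hallvard predeceased; the 1/5 allotted to Hallvard's branch passes to Hallvard's issue by representation.
The 1/5 is divided into 2 equal shares of 1/10 among Dagny, Oskar.
Dagny is living and takes 1/10.
Oskar predeceased; the 1/10 allotted to Oskar's branch passes to Oskar's issue by representation.
Eirik is the sole taker at this level and receives the full 1/10.
Liv is living and takes 1/5.
Ylva is living and takes 1/5.

Dagny 1/10; Eirik 1/10; Kolbein 1/5; Liv 1/5; Ragna 1/5; Ylva 1/5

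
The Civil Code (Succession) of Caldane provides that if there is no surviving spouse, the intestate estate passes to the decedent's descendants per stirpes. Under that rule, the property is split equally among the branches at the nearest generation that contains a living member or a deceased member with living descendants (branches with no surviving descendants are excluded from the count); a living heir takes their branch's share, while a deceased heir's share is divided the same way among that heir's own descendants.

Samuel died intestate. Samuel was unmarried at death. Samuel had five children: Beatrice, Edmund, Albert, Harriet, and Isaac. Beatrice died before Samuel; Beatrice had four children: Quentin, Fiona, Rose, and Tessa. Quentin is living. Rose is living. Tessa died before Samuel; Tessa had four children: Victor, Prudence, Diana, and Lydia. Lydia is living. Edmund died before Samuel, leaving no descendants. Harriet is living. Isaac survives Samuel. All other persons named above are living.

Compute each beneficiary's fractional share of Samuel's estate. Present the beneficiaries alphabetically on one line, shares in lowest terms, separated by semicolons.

Albert 1/4; Diana 1/64; Fiona 1/16; Harriet 1/4; Isaac 1/4; Lydia 1/64; Prudence 1/64; Quentin 1/16; Rose 1/16; Victor 1/64

There is no surviving spouse, so the entire estate passes to Samuel's descendants per stirpes.
Edmund left no surviving issue, so that branch lapses and is disregarded.
The estate is divided into 4 equal shares of 1/4 among Beatrice, Albert, Harriet, Isaac.
Beatrice predeceased; the 1/4 allotted to Beatrice's branch passes to Beatrice's issue by representation.
The 1/4 is divided into 4 equal shares of 1/16 among Quentin, Fiona, Rose, Tessa.
Quentin is living and takes 1/16.
Fiona is living and takes 1/16.
Rose is living and takes 1/16.
Tessa predeceased; the 1/16 allotted to Tessa's branch passes to Tessa's issue by representation.
The 1/16 is divided into 4 equal shares of 1/64 among Victor, Prudence, Diana, Lydia.
Victor is living and takes 1/64.
Prudence is living and takes 1/64.
Diana is living and takes 1/64.
Lydia is living and takes 1/64.
Albert is living and takes 1/4.
Harriet is living and takes 1/4.
Isaac is living and takes 1/4.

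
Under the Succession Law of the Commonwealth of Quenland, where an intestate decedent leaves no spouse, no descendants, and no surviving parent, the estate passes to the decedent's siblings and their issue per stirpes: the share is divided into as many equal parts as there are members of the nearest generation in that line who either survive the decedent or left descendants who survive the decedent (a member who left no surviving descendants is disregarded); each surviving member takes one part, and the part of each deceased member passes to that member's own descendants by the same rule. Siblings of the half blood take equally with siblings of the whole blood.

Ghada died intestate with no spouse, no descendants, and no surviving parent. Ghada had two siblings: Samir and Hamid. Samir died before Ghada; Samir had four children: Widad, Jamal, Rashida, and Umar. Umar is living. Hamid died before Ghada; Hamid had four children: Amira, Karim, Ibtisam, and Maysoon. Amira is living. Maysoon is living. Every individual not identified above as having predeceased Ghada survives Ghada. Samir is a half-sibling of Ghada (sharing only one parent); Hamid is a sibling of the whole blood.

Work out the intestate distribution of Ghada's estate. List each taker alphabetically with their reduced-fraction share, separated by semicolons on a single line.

Amira 1/8; Ibtisam 1/8; Jamal 1/8; Karim 1/8; Maysoon 1/8; Rashida 1/8; Umar 1/8; Widad 1/8

No spouse, descendants, or parent survives, so the estate passes to Ghada's siblings per stirpes.
Half-blood and whole-blood siblings take equally under the stated rule.
The estate is divided into 2 equal shares of 1/2 among Samir, Hamid.
Samir predeceased; the 1/2 allotted to Samir's branch passes to Samir's issue by representation.
The 1/2 is divided into 4 equal shares of 1/8 among Widad, Jamal, Rashida, Umar.
Widad is living and takes 1/8.
Jamal is living and takes 1/8.
Rashida is living and takes 1/8.
Umar is living and takes 1/8.
Hamid predeceased; the 1/2 allotted to Hamid's branch passes to Hamid's issue by representation.
The 1/2 is divided into 4 equal shares of 1/8 among Amira, Karim, Ibtisam, Maysoon.
Amira is living and takes 1/8.
Karim is living and takes 1/8.
Ibtisam is living and takes 1/8.
Maysoon is living and takes 1/8.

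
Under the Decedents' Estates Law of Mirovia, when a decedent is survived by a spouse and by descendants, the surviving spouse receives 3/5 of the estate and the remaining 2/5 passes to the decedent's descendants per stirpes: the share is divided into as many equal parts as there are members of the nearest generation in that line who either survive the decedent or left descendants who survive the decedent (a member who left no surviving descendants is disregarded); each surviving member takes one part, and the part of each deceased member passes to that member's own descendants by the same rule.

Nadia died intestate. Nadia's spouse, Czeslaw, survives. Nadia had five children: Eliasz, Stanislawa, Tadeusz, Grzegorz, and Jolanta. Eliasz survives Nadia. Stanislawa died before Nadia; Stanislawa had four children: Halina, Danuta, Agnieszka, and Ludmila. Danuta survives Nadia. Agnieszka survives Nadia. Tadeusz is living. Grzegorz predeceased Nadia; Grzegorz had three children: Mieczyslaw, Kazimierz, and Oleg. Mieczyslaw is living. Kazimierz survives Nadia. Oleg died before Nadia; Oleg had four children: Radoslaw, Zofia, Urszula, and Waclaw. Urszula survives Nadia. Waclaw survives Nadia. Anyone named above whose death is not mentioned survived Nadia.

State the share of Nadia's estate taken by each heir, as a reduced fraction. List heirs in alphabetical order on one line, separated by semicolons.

Czeslaw, as surviving spouse, takes 3/5.
The remaining 2/5 passes to Nadia's descendants per stirpes.
The 2/5 is divided into 5 equal shares of 2/25 among Eliasz, Stanislawa, Tadeusz, Grzegorz, Jolanta.
Eliasz is living and takes 2/25.
Stanislawa predeceased; the 2/25 allotted to Stanislawa's branch passes to Stanislawa's issue by representation.
The 2/25 is divided into 4 equal shares of 1/50 among Halina, Danuta, Agnieszka, Ludmila.
Halina is living and takes 1/50.
Danuta is living and takes 1/50.
Agnieszka is living and takes 1/50.
Ludmila is living and takes 1/50.
Tadeusz is living and takes 2/25.
Grzegorz predeceased; the 2/25 allotted to Grzegorz's branch passes to Grzegorz's issue by representation.
The 2/25 is divided into 3 equal shares of 2/75 among Mieczyslaw, Kazimierz, Oleg.
Mieczyslaw is living and takes 2/75.
Kazimierz is living and takes 2/75.
Oleg predeceased; the 2/75 allotted to Oleg's branch passes to Oleg's issue by representation.
The 2/75 is divided into 4 equal shares of 1/150 among Radoslaw, Zofia, Urszula, Waclaw.
Radoslaw is living and takes 1/150.
Zofia is living and takes 1/150.
Urszula is living and takes 1/150.
Waclaw is living and takes 1/150.
Jolanta is living and takes 2/25.

Agnieszka 1/50; Czeslaw 3/5; Danuta 1/50; Eliasz 2/25; Halina 1/50; Jolanta 2/25; Kazimierz 2/75; Ludmila 1/50; Mieczyslaw 2/75; Radoslaw 1/150; Tadeusz 2/25; Urszula 1/150; Waclaw 1/150; Zofia 1/150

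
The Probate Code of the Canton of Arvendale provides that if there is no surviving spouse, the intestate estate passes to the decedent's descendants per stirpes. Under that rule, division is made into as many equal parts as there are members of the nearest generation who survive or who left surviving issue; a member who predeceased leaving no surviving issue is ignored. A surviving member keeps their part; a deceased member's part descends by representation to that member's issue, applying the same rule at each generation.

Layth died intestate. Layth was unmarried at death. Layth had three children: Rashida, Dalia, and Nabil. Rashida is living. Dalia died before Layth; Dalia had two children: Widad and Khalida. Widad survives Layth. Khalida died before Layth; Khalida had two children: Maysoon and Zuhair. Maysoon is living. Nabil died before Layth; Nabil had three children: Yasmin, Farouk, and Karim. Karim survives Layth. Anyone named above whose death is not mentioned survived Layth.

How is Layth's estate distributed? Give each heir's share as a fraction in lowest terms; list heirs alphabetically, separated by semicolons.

There is no surviving spouse, so the entire estate passes to Layth's descendants per stirpes.
The estate is divided into 3 equal shares of 1/3 among Rashida, Dalia, Nabil.
Rashida is living and takes 1/3.
Dalia predeceased; the 1/3 allotted to Dalia's branch passes to Dalia's issue by representation.
The 1/3 is divided into 2 equal shares of 1/6 among Widad, Khalida.
Widad is living and takes 1/6.
Khalida predeceased; the 1/6 allotted to Khalida's branch passes to Khalida's issue by representation.
The 1/6 is divided into 2 equal shares of 1/12 among Maysoon, Zuhair.
Maysoon is living and takes 1/12.
Zuhair is living and takes 1/12.
Nabil predeceased; the 1/3 allotted to Nabil's branch passes to Nabil's issue by representation.
The 1/3 is divided into 3 equal shares of 1/9 among Yasmin, Farouk, Karim.
Yasmin is living and takes 1/9.
Farouk is living and takes 1/9.
Karim is living and takes 1/9.

Farouk 1/9; Karim 1/9; Maysoon 1/12; Rashida 1/3; Widad 1/6; Yasmin 1/9; Zuhair 1/12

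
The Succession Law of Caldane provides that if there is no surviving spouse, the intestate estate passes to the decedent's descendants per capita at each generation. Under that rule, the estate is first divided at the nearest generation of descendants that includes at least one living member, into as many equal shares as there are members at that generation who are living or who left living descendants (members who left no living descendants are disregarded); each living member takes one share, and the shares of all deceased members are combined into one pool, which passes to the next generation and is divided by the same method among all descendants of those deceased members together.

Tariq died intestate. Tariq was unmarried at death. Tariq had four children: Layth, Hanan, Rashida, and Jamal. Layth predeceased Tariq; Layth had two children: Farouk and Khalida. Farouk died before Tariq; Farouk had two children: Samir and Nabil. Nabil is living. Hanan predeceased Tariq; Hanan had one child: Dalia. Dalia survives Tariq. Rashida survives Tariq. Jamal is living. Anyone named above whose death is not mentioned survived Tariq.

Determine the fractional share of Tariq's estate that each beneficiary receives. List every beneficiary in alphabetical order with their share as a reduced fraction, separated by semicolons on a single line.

There is no surviving spouse, so the entire estate passes to Tariq's descendants per capita at each generation.
At generation 1 (Layth, Hanan, Rashida, Jamal) there are 4 shares of (1)/4 = 1/4 each.
Living: Rashida and Jamal — each takes 1/4.
Deceased: Layth and Hanan. Their combined 1/2 is pooled and carried to generation 2.
At generation 2 (Farouk, Khalida, Dalia) there are 3 shares of (1/2)/3 = 1/6 each.
Living: Khalida and Dalia — each takes 1/6.
Deceased: Farouk. That 1/6 share is carried to generation 3.
At generation 3 (Samir, Nabil) there are 2 shares of (1/6)/2 = 1/12 each.
Living: Samir and Nabil — each takes 1/12.

Dalia 1/6; Jamal 1/4; Khalida 1/6; Nabil 1/12; Rashida 1/4; Samir 1/12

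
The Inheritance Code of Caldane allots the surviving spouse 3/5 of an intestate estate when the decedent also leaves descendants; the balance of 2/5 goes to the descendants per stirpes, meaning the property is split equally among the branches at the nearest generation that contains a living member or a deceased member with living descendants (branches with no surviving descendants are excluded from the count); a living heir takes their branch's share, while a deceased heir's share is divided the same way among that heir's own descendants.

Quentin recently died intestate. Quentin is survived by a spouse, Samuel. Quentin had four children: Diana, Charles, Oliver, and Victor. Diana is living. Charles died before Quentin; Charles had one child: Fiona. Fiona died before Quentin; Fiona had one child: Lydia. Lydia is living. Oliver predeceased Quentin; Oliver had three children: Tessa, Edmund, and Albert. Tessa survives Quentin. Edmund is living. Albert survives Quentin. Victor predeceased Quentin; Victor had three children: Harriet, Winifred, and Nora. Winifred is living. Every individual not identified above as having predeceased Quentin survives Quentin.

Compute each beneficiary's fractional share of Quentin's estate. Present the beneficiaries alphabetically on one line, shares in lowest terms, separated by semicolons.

Albert 1/30; Diana 1/10; Edmund 1/30; Harriet 1/30; Lydia 1/10; Nora 1/30; Samuel 3/5; Tessa 1/30; Winifred 1/30

Samuel, as surviving spouse, takes 3/5.
The remaining 2/5 passes to Quentin's descendants per stirpes.
The 2/5 is divided into 4 equal shares of 1/10 among Diana, Charles, Oliver, Victor.
Diana is living and takes 1/10.
Charles predeceased; the 1/10 allotted to Charles's branch passes to Charles's issue by representation.
Fiona's line is the sole branch at this level, so the full 1/10 passes to Fiona's issue by representation.
Lydia is the sole taker at this level and receives the full 1/10.
Oliver predeceased; the 1/10 allotted to Oliver's branch passes to Oliver's issue by representation.
The 1/10 is divided into 3 equal shares of 1/30 among Tessa, Edmund, Albert.
Tessa is living and takes 1/30.
Edmund is living and takes 1/30.
Albert is living and takes 1/30.
Victor predeceased; the 1/10 allotted to Victor's branch passes to Victor's issue by representation.
The 1/10 is divided into 3 equal shares of 1/30 among Harriet, Winifred, Nora.
Harriet is living and takes 1/30.
Winifred is living and takes 1/30.
Nora is living and takes 1/30.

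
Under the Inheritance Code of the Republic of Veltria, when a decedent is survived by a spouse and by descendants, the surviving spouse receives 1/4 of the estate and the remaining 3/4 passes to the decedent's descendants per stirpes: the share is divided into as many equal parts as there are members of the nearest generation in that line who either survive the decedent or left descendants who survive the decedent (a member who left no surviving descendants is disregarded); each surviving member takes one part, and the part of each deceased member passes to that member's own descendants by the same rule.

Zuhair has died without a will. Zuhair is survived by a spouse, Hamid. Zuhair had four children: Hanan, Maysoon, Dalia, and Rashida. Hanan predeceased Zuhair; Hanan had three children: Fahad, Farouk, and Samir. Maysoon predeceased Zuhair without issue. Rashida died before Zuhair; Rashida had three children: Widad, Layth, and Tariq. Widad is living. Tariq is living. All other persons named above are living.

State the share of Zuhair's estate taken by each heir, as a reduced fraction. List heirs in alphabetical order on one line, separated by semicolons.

Hamid, as surviving spouse, takes 1/4.
The remaining 3/4 passes to Zuhair's descendants per stirpes.
Maysoon left no surviving issue, so that branch lapses and is disregarded.
The 3/4 is divided into 3 equal shares of 1/4 among Hanan, Dalia, Rashida.
Hanan predeceased; the 1/4 allotted to Hanan's branch passes to Hanan's issue by representation.
The 1/4 is divided into 3 equal shares of 1/12 among Fahad, Farouk, Samir.
Fahad is living and takes 1/12.
Farouk is living and takes 1/12.
Samir is living and takes 1/12.
Dalia is living and takes 1/4.
Rashida predeceased; the 1/4 allotted to Rashida's branch passes to Rashida's issue by representation.
The 1/4 is divided into 3 equal shares of 1/12 among Widad, Layth, Tariq.
Widad is living and takes 1/12.
Layth is living and takes 1/12.
Tariq is living and takes 1/12.

Dalia 1/4; Fahad 1/12; Farouk 1/12; Hamid 1/4; Layth 1/12; Samir 1/12; Tariq 1/12; Widad 1/12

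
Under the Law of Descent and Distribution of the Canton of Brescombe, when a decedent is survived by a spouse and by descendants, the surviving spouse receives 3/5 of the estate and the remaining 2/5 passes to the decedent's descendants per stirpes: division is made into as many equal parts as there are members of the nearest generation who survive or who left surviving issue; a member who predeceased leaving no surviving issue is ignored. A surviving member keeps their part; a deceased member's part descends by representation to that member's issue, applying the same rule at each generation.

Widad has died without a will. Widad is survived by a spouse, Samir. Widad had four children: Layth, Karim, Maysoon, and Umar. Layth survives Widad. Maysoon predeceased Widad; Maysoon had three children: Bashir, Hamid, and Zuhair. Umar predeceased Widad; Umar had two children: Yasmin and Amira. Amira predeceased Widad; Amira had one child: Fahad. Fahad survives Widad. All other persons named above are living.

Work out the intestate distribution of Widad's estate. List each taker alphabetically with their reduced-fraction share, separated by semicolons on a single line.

Samir, as surviving spouse, takes 3/5.
The remaining 2/5 passes to Widad's descendants per stirpes.
The 2/5 is divided into 4 equal shares of 1/10 among Layth, Karim, Maysoon, Umar.
Layth is living and takes 1/10.
Karim is living and takes 1/10.
Maysoon predeceased; the 1/10 allotted to Maysoon's branch passes to Maysoon's issue by representation.
The 1/10 is divided into 3 equal shares of 1/30 among Bashir, Hamid, Zuhair.
Bashir is living and takes 1/30.
Hamid is living and takes 1/30.
Zuhair is living and takes 1/30.
Umar predeceased; the 1/10 allotted to Umar's branch passes to Umar's issue by representation.
The 1/10 is divided into 2 equal shares of 1/20 among Yasmin, Amira.
Yasmin is living and takes 1/20.
Amira predeceased; the 1/20 allotted to Amira's branch passes to Amira's issue by representation.
Fahad is the sole taker at this level and receives the full 1/20.

Bashir 1/30; Fahad 1/20; Hamid 1/30; Karim 1/10; Layth 1/10; Samir 3/5; Yasmin 1/20; Zuhair 1/30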